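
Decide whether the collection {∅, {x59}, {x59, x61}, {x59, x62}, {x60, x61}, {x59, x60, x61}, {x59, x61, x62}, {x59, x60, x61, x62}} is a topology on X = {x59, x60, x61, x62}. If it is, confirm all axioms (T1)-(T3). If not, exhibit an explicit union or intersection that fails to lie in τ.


τ is NOT a topology on X.

Axiom (T1): ∅ ∈ τ? Yes; X ∈ τ? Yes.
Axiom (T2/T3): check pairwise unions and intersections of members of τ.
Counterexample for (T3): {x59, x61} ∩ {x60, x61} = {x61} ∉ τ. Therefore τ is NOT a topology.


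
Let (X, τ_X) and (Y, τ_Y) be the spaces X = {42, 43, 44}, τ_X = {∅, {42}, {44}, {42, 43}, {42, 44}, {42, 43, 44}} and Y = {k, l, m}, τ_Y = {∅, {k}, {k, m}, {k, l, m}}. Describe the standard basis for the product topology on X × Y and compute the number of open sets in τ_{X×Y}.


Basis B = {∅ × ∅, {42} × {k}, {44} × {k}, {42} × {k, m}, {42, 43} × {k}, {42, 44} × {k}, {44} × {k, m}, {42} × {k, l, m}, {42, 43, 44} × {k}, {44} × {k, l, m}, {42, 43} × {k, m}, {42, 44} × {k, m}, {42, 43} × {k, l, m}, {42, 44} × {k, l, m}, {42, 43, 44} × {k, m}, {42, 43, 44} × {k, l, m}}; |τ_{X×Y}| = 40.

Enumerate products U × V with U ∈ τ_X, V ∈ τ_Y (deduplicated):
  ∅ × ∅ = {} (∅)
  {42} × {k} = {(42,k)}
  {44} × {k} = {(44,k)}
  {42} × {k, m} = {(42,k), (42,m)}
  {42, 43} × {k} = {(42,k), (43,k)}
  {42, 44} × {k} = {(42,k), (44,k)}
  {44} × {k, m} = {(44,k), (44,m)}
  {42} × {k, l, m} = {(42,k), (42,l), (42,m)}
  {42, 43, 44} × {k} = {(42,k), (43,k), (44,k)}
  {44} × {k, l, m} = {(44,k), (44,l), (44,m)}
  {42, 43} × {k, m} = {(42,k), (42,m), (43,k), (43,m)}
  {42, 44} × {k, m} = {(42,k), (42,m), (44,k), (44,m)}
  {42, 43} × {k, l, m} = {(42,k), (42,l), (42,m), (43,k), (43,l), (43,m)}
  {42, 44} × {k, l, m} = {(42,k), (42,l), (42,m), (44,k), (44,l), (44,m)}
  {42, 43, 44} × {k, m} = {(42,k), (42,m), (43,k), (43,m), (44,k), (44,m)}
  {42, 43, 44} × {k, l, m} = {(42,k), (42,l), (42,m), (43,k), (43,l), (43,m), (44,k), (44,l), (44,m)}
These 16 distinct sets form the basis B.
Close under arbitrary unions to get τ_{X×Y}; counting gives |τ_{X×Y}| = 40.


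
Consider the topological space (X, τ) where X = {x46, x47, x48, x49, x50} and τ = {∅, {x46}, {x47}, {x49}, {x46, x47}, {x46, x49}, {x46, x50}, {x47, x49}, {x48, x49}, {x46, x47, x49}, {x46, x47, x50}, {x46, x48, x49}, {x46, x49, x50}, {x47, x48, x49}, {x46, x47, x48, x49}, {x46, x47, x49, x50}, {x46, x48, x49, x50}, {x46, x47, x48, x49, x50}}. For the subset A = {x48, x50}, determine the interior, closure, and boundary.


int(A) = ∅, cl(A) = {x48, x50}, ∂A = {x48, x50}.

Closed sets in (X, τ) are complements of opens:
  closed(X, τ) = {∅, {x47}, {x48}, {x50}, {x46, x50}, {x47, x48}, {x47, x50}, {x48, x49}, {x48, x50}, {x46, x47, x50}, {x46, x48, x50}, {x47, x48, x49}, {x47, x48, x50}, {x48, x49, x50}, {x46, x47, x48, x50}, {x46, x48, x49, x50}, {x47, x48, x49, x50}, {x46, x47, x48, x49, x50}}.
int(A) = ⋃ {U ∈ τ : U ⊆ A}. Opens contained in A: ∅.
Taking the union of these: int(A) = ∅.
cl(A) = ⋂ {C closed : A ⊆ C}. Closed sets containing A: {x48, x50}, {x46, x48, x50}, {x47, x48, x50}, {x48, x49, x50}, {x46, x47, x48, x50}, {x46, x48, x49, x50}, {x47, x48, x49, x50}, {x46, x47, x48, x49, x50}.
Intersecting these: cl(A) = {x48, x50}.
∂A = cl(A) ∖ int(A) = {x48, x50} ∖ ∅ = {x48, x50}.


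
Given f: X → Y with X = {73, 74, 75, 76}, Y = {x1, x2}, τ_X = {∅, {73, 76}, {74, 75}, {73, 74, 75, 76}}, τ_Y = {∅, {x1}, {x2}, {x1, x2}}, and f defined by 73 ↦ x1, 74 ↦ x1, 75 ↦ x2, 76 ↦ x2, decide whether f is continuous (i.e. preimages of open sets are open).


f is NOT continuous.

Compute f^{-1}(U) for each U ∈ τ_Y:
  U = ∅: f^{-1}(U) = ∅ ∈ τ_X ✓.
  U = {x1}: f^{-1}(U) = {73, 74} ∉ τ_X ✗.
  U = {x2}: f^{-1}(U) = {75, 76} ∉ τ_X ✗.
  U = {x1, x2}: f^{-1}(U) = {73, 74, 75, 76} ∈ τ_X ✓.
Found U = {x1} with f^{-1}(U) = {73, 74} not in τ_X. Therefore f is NOT continuous.


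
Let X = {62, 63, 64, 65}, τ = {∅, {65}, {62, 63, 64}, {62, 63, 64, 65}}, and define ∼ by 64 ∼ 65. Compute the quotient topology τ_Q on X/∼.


X/∼ = {[62], [63], [64=65]}; |τ_Q| = 2.

Equivalence classes: [62], [63], [64=65].
Quotient map π: X → X/∼ sends 62 ↦ [62], 63 ↦ [63], 64 ↦ [64=65], 65 ↦ [64=65].
For each subset V ⊆ X/∼, compute π^{-1}(V) ⊆ X and check whether π^{-1}(V) ∈ τ. V is open in τ_Q iff π^{-1}(V) ∈ τ.
  V = {}: π^{-1}(V) = ∅ ∈ τ ✓.
  V = {[62]}: π^{-1}(V) = {62} ∉ τ ✗.
  V = {[63]}: π^{-1}(V) = {63} ∉ τ ✗.
  V = {[62], [63]}: π^{-1}(V) = {62, 63} ∉ τ ✗.
  V = {[64=65]}: π^{-1}(V) = {64, 65} ∉ τ ✗.
  V = {[62], [64=65]}: π^{-1}(V) = {62, 64, 65} ∉ τ ✗.
  V = {[63], [64=65]}: π^{-1}(V) = {63, 64, 65} ∉ τ ✗.
  V = {[62], [63], [64=65]}: π^{-1}(V) = {62, 63, 64, 65} ∈ τ ✓.
Open sets in the quotient: τ_Q = {{}, {[62], [63], [64=65]}} (2 elements).


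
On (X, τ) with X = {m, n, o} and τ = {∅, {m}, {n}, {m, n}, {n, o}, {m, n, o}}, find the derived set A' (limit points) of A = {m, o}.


A' = ∅

For each x ∈ X, list the open sets U ∈ τ with x ∈ U, then check whether U ∩ (A ∖ {x}) ≠ ∅ for every such U.
  x = m: open {m} ∋ x has {m} ∩ (A ∖ {m}) = ∅, so x is NOT a limit point.
  x = n: open {n} ∋ x has {n} ∩ (A ∖ {n}) = ∅, so x is NOT a limit point.
  x = o: open {n, o} ∋ x has {n, o} ∩ (A ∖ {o}) = ∅, so x is NOT a limit point.
Collecting: A' = ∅.


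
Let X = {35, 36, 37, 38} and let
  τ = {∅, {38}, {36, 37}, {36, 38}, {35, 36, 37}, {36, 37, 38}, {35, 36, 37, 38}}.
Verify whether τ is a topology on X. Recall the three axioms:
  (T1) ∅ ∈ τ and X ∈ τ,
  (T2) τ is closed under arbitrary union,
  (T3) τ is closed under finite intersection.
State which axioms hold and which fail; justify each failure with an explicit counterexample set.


τ is NOT a topology on X.

Axiom (T1): ∅ ∈ τ? Yes; X ∈ τ? Yes.
Axiom (T2/T3): check pairwise unions and intersections of members of τ.
Counterexample for (T3): {36, 37} ∩ {36, 38} = {36} ∉ τ. Therefore τ is NOT a topology.


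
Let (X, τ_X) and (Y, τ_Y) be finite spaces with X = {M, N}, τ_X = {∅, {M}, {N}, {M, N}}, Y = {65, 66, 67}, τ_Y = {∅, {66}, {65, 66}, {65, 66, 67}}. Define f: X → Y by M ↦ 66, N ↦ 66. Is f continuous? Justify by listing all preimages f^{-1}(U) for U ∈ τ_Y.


f IS continuous.

Compute f^{-1}(U) for each U ∈ τ_Y:
  U = ∅: f^{-1}(U) = ∅ ∈ τ_X ✓.
  U = {66}: f^{-1}(U) = {M, N} ∈ τ_X ✓.
  U = {65, 66}: f^{-1}(U) = {M, N} ∈ τ_X ✓.
  U = {65, 66, 67}: f^{-1}(U) = {M, N} ∈ τ_X ✓.
Every preimage lies in τ_X, so f IS continuous.


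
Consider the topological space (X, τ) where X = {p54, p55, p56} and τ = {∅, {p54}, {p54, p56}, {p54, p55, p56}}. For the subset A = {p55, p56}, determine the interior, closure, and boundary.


int(A) = ∅, cl(A) = {p55, p56}, ∂A = {p55, p56}.

Closed sets in (X, τ) are complements of opens:
  closed(X, τ) = {∅, {p55}, {p55, p56}, {p54, p55, p56}}.
int(A) = ⋃ {U ∈ τ : U ⊆ A}. Opens contained in A: ∅.
Taking the union of these: int(A) = ∅.
cl(A) = ⋂ {C closed : A ⊆ C}. Closed sets containing A: {p55, p56}, {p54, p55, p56}.
Intersecting these: cl(A) = {p55, p56}.
∂A = cl(A) ∖ int(A) = {p55, p56} ∖ ∅ = {p55, p56}.


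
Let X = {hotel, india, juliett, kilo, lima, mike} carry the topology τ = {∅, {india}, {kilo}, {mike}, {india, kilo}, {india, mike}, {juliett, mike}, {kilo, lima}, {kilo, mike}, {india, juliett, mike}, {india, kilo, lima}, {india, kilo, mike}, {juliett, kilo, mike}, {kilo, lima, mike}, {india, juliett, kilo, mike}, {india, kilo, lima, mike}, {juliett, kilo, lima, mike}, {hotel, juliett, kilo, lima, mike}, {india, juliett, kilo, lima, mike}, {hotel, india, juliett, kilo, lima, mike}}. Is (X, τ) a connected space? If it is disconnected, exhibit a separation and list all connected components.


(X, τ) is disconnected; components = [{india}, {hotel, juliett, kilo, lima, mike}].

Find clopen sets (U ∈ τ with X ∖ U ∈ τ):
  U = ∅, X ∖ U = {hotel, india, juliett, kilo, lima, mike} — both open, so U is clopen.
  U = {india}, X ∖ U = {hotel, juliett, kilo, lima, mike} — both open, so U is clopen.
  U = {hotel, juliett, kilo, lima, mike}, X ∖ U = {india} — both open, so U is clopen.
  U = {hotel, india, juliett, kilo, lima, mike}, X ∖ U = ∅ — both open, so U is clopen.
Nontrivial clopen(s) exist: e.g. {hotel, juliett, kilo, lima, mike}. So (X, τ) is disconnected.
Compute connected components by grouping points that agree on all clopens:
  component: {india}
  component: {hotel, juliett, kilo, lima, mike}


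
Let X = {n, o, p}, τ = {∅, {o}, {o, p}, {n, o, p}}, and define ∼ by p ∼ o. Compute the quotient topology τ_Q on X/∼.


X/∼ = {[n], [o=p]}; |τ_Q| = 3.

Equivalence classes: [n], [o=p].
Quotient map π: X → X/∼ sends n ↦ [n], o ↦ [o=p], p ↦ [o=p].
For each subset V ⊆ X/∼, compute π^{-1}(V) ⊆ X and check whether π^{-1}(V) ∈ τ. V is open in τ_Q iff π^{-1}(V) ∈ τ.
  V = {}: π^{-1}(V) = ∅ ∈ τ ✓.
  V = {[n]}: π^{-1}(V) = {n} ∉ τ ✗.
  V = {[o=p]}: π^{-1}(V) = {o, p} ∈ τ ✓.
  V = {[n], [o=p]}: π^{-1}(V) = {n, o, p} ∈ τ ✓.
Open sets in the quotient: τ_Q = {{}, {[o=p]}, {[n], [o=p]}} (3 elements).


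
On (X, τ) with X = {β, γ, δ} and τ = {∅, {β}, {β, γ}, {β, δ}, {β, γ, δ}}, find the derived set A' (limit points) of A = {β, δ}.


A' = {γ, δ}

For each x ∈ X, list the open sets U ∈ τ with x ∈ U, then check whether U ∩ (A ∖ {x}) ≠ ∅ for every such U.
  x = β: open {β} ∋ x has {β} ∩ (A ∖ {β}) = ∅, so x is NOT a limit point.
  x = γ: opens ∋ x are {β, γ}, {β, γ, δ}; each meets A ∖ {γ}, so x IS a limit point.
  x = δ: opens ∋ x are {β, δ}, {β, γ, δ}; each meets A ∖ {δ}, so x IS a limit point.
Collecting: A' = {γ, δ}.


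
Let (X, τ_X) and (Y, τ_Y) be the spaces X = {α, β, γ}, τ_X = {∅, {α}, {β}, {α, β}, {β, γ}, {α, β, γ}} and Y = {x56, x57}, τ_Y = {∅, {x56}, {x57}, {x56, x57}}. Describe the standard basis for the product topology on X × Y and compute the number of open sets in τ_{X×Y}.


Basis B = {∅ × ∅, {α} × {x56}, {α} × {x57}, {β} × {x56}, {β} × {x57}, {α} × {x56, x57}, {α, β} × {x56}, {α, β} × {x57}, {β} × {x56, x57}, {β, γ} × {x56}, {β, γ} × {x57}, {α, β, γ} × {x56}, {α, β, γ} × {x57}, {α, β} × {x56, x57}, {β, γ} × {x56, x57}, {α, β, γ} × {x56, x57}}; |τ_{X×Y}| = 36.

Enumerate products U × V with U ∈ τ_X, V ∈ τ_Y (deduplicated):
  ∅ × ∅ = {} (∅)
  {α} × {x56} = {(α,x56)}
  {α} × {x57} = {(α,x57)}
  {β} × {x56} = {(β,x56)}
  {β} × {x57} = {(β,x57)}
  {α} × {x56, x57} = {(α,x56), (α,x57)}
  {α, β} × {x56} = {(α,x56), (β,x56)}
  {α, β} × {x57} = {(α,x57), (β,x57)}
  {β} × {x56, x57} = {(β,x56), (β,x57)}
  {β, γ} × {x56} = {(β,x56), (γ,x56)}
  {β, γ} × {x57} = {(β,x57), (γ,x57)}
  {α, β, γ} × {x56} = {(α,x56), (β,x56), (γ,x56)}
  {α, β, γ} × {x57} = {(α,x57), (β,x57), (γ,x57)}
  {α, β} × {x56, x57} = {(α,x56), (α,x57), (β,x56), (β,x57)}
  {β, γ} × {x56, x57} = {(β,x56), (β,x57), (γ,x56), (γ,x57)}
  {α, β, γ} × {x56, x57} = {(α,x56), (α,x57), (β,x56), (β,x57), (γ,x56), (γ,x57)}
These 16 distinct sets form the basis B.
Close under arbitrary unions to get τ_{X×Y}; counting gives |τ_{X×Y}| = 36.


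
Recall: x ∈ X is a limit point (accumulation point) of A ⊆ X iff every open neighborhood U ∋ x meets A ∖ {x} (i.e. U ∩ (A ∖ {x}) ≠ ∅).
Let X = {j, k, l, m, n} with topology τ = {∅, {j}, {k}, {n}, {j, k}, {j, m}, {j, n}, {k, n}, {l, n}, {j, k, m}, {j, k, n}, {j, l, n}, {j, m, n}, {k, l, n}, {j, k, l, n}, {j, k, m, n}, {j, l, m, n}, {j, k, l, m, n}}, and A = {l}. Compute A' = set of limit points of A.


A' = ∅

For each x ∈ X, list the open sets U ∈ τ with x ∈ U, then check whether U ∩ (A ∖ {x}) ≠ ∅ for every such U.
  x = j: open {j} ∋ x has {j} ∩ (A ∖ {j}) = ∅, so x is NOT a limit point.
  x = k: open {k} ∋ x has {k} ∩ (A ∖ {k}) = ∅, so x is NOT a limit point.
  x = l: open {l, n} ∋ x has {l, n} ∩ (A ∖ {l}) = ∅, so x is NOT a limit point.
  x = m: open {j, m} ∋ x has {j, m} ∩ (A ∖ {m}) = ∅, so x is NOT a limit point.
  x = n: open {n} ∋ x has {n} ∩ (A ∖ {n}) = ∅, so x is NOT a limit point.
Collecting: A' = ∅.


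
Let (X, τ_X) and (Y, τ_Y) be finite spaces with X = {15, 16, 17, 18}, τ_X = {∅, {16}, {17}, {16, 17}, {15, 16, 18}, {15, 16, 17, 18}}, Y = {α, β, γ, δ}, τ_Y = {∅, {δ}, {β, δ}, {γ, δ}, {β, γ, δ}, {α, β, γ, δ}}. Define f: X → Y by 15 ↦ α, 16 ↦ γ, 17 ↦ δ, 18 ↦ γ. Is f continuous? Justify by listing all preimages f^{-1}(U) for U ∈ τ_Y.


f is NOT continuous.

Compute f^{-1}(U) for each U ∈ τ_Y:
  U = ∅: f^{-1}(U) = ∅ ∈ τ_X ✓.
  U = {δ}: f^{-1}(U) = {17} ∈ τ_X ✓.
  U = {β, δ}: f^{-1}(U) = {17} ∈ τ_X ✓.
  U = {γ, δ}: f^{-1}(U) = {16, 17, 18} ∉ τ_X ✗.
  U = {β, γ, δ}: f^{-1}(U) = {16, 17, 18} ∉ τ_X ✗.
  U = {α, β, γ, δ}: f^{-1}(U) = {15, 16, 17, 18} ∈ τ_X ✓.
Found U = {γ, δ} with f^{-1}(U) = {16, 17, 18} not in τ_X. Therefore f is NOT continuous.


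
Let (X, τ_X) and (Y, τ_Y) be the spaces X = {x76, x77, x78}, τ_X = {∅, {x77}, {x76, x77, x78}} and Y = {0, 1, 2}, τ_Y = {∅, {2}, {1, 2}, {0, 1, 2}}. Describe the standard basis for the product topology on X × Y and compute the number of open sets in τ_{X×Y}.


Basis B = {∅ × ∅, {x77} × {2}, {x77} × {1, 2}, {x76, x77, x78} × {2}, {x77} × {0, 1, 2}, {x76, x77, x78} × {1, 2}, {x76, x77, x78} × {0, 1, 2}}; |τ_{X×Y}| = 10.

Enumerate products U × V with U ∈ τ_X, V ∈ τ_Y (deduplicated):
  ∅ × ∅ = {} (∅)
  {x77} × {2} = {(x77,2)}
  {x77} × {1, 2} = {(x77,1), (x77,2)}
  {x76, x77, x78} × {2} = {(x76,2), (x77,2), (x78,2)}
  {x77} × {0, 1, 2} = {(x77,0), (x77,1), (x77,2)}
  {x76, x77, x78} × {1, 2} = {(x76,1), (x76,2), (x77,1), (x77,2), (x78,1), (x78,2)}
  {x76, x77, x78} × {0, 1, 2} = {(x76,0), (x76,1), (x76,2), (x77,0), (x77,1), (x77,2), (x78,0), (x78,1), (x78,2)}
These 7 distinct sets form the basis B.
Close under arbitrary unions to get τ_{X×Y}; counting gives |τ_{X×Y}| = 10.


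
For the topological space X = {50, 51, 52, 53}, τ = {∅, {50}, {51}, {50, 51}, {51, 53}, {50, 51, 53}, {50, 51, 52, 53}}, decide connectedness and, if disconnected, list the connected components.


(X, τ) is connected.

Find clopen sets (U ∈ τ with X ∖ U ∈ τ):
  U = ∅, X ∖ U = {50, 51, 52, 53} — both open, so U is clopen.
  U = {50, 51, 52, 53}, X ∖ U = ∅ — both open, so U is clopen.
Only trivial clopens (∅ and X) exist, so (X, τ) is connected.
Compute connected components by grouping points that agree on all clopens:
  component: {50, 51, 52, 53}


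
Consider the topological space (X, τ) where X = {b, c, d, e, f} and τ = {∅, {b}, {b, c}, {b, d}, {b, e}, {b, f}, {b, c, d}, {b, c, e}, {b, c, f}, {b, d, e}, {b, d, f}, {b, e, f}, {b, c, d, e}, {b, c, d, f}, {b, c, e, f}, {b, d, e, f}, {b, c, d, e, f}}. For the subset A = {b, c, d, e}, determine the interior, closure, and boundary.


int(A) = {b, c, d, e}, cl(A) = {b, c, d, e, f}, ∂A = {f}.

Closed sets in (X, τ) are complements of opens:
  closed(X, τ) = {∅, {c}, {d}, {e}, {f}, {c, d}, {c, e}, {c, f}, {d, e}, {d, f}, {e, f}, {c, d, e}, {c, d, f}, {c, e, f}, {d, e, f}, {c, d, e, f}, {b, c, d, e, f}}.
int(A) = ⋃ {U ∈ τ : U ⊆ A}. Opens contained in A: ∅, {b}, {b, c}, {b, d}, {b, e}, {b, c, d}, {b, c, e}, {b, d, e}, {b, c, d, e}.
Taking the union of these: int(A) = {b, c, d, e}.
cl(A) = ⋂ {C closed : A ⊆ C}. Closed sets containing A: {b, c, d, e, f}.
Intersecting these: cl(A) = {b, c, d, e, f}.
∂A = cl(A) ∖ int(A) = {b, c, d, e, f} ∖ {b, c, d, e} = {f}.


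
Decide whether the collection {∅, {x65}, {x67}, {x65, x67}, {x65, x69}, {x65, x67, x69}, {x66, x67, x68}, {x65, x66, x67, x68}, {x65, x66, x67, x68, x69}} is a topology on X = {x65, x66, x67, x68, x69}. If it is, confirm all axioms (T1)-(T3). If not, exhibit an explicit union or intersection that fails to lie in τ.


τ IS a topology on X.

Axiom (T1): ∅ ∈ τ? Yes; X ∈ τ? Yes.
Axiom (T2/T3): check pairwise unions and intersections of members of τ.
All pairwise intersections and unions checked — each lies in τ. Therefore τ satisfies (T1), (T2), (T3): it IS a topology on X.


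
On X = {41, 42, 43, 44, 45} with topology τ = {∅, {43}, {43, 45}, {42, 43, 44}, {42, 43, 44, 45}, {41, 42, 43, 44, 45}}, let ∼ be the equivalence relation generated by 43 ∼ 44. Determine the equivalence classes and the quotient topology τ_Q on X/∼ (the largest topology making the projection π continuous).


X/∼ = {[41], [42], [43=44], [45]}; |τ_Q| = 4.

Equivalence classes: [41], [42], [43=44], [45].
Quotient map π: X → X/∼ sends 41 ↦ [41], 42 ↦ [42], 43 ↦ [43=44], 44 ↦ [43=44], 45 ↦ [45].
For each subset V ⊆ X/∼, compute π^{-1}(V) ⊆ X and check whether π^{-1}(V) ∈ τ. V is open in τ_Q iff π^{-1}(V) ∈ τ.
  V = {}: π^{-1}(V) = ∅ ∈ τ ✓.
  V = {[41]}: π^{-1}(V) = {41} ∉ τ ✗.
  V = {[42]}: π^{-1}(V) = {42} ∉ τ ✗.
  V = {[41], [42]}: π^{-1}(V) = {41, 42} ∉ τ ✗.
  V = {[43=44]}: π^{-1}(V) = {43, 44} ∉ τ ✗.
  V = {[41], [43=44]}: π^{-1}(V) = {41, 43, 44} ∉ τ ✗.
  V = {[42], [43=44]}: π^{-1}(V) = {42, 43, 44} ∈ τ ✓.
  V = {[41], [42], [43=44]}: π^{-1}(V) = {41, 42, 43, 44} ∉ τ ✗.
  V = {[45]}: π^{-1}(V) = {45} ∉ τ ✗.
  V = {[41], [45]}: π^{-1}(V) = {41, 45} ∉ τ ✗.
  V = {[42], [45]}: π^{-1}(V) = {42, 45} ∉ τ ✗.
  V = {[41], [42], [45]}: π^{-1}(V) = {41, 42, 45} ∉ τ ✗.
  V = {[43=44], [45]}: π^{-1}(V) = {43, 44, 45} ∉ τ ✗.
  V = {[41], [43=44], [45]}: π^{-1}(V) = {41, 43, 44, 45} ∉ τ ✗.
  V = {[42], [43=44], [45]}: π^{-1}(V) = {42, 43, 44, 45} ∈ τ ✓.
  V = {[41], [42], [43=44], [45]}: π^{-1}(V) = {41, 42, 43, 44, 45} ∈ τ ✓.
Open sets in the quotient: τ_Q = {{}, {[42], [43=44]}, {[42], [43=44], [45]}, {[41], [42], [43=44], [45]}} (4 elements).


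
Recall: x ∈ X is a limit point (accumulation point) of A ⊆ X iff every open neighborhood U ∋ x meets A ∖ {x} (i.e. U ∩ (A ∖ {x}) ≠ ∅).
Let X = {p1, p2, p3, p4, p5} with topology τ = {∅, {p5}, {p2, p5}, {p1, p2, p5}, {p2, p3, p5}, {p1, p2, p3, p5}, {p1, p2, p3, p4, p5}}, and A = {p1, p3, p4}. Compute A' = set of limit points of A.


A' = {p4}

For each x ∈ X, list the open sets U ∈ τ with x ∈ U, then check whether U ∩ (A ∖ {x}) ≠ ∅ for every such U.
  x = p1: open {p1, p2, p5} ∋ x has {p1, p2, p5} ∩ (A ∖ {p1}) = ∅, so x is NOT a limit point.
  x = p2: open {p2, p5} ∋ x has {p2, p5} ∩ (A ∖ {p2}) = ∅, so x is NOT a limit point.
  x = p3: open {p2, p3, p5} ∋ x has {p2, p3, p5} ∩ (A ∖ {p3}) = ∅, so x is NOT a limit point.
  x = p4: opens ∋ x are {p1, p2, p3, p4, p5}; each meets A ∖ {p4}, so x IS a limit point.
  x = p5: open {p5} ∋ x has {p5} ∩ (A ∖ {p5}) = ∅, so x is NOT a limit point.
Collecting: A' = {p4}.


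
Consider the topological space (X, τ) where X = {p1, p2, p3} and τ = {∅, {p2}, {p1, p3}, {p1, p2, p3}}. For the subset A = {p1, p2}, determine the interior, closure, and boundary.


int(A) = {p2}, cl(A) = {p1, p2, p3}, ∂A = {p1, p3}.

Closed sets in (X, τ) are complements of opens:
  closed(X, τ) = {∅, {p2}, {p1, p3}, {p1, p2, p3}}.
int(A) = ⋃ {U ∈ τ : U ⊆ A}. Opens contained in A: ∅, {p2}.
Taking the union of these: int(A) = {p2}.
cl(A) = ⋂ {C closed : A ⊆ C}. Closed sets containing A: {p1, p2, p3}.
Intersecting these: cl(A) = {p1, p2, p3}.
∂A = cl(A) ∖ int(A) = {p1, p2, p3} ∖ {p2} = {p1, p3}.


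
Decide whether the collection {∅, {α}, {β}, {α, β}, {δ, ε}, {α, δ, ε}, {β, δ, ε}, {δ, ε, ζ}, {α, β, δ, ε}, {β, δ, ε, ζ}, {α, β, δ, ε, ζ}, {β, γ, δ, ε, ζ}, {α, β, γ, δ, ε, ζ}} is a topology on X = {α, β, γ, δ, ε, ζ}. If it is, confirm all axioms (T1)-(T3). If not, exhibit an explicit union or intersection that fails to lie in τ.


τ is NOT a topology on X.

Axiom (T1): ∅ ∈ τ? Yes; X ∈ τ? Yes.
Axiom (T2/T3): check pairwise unions and intersections of members of τ.
Counterexample for (T2): {α} ∪ {δ, ε, ζ} = {α, δ, ε, ζ} ∉ τ. Therefore τ is NOT a topology.


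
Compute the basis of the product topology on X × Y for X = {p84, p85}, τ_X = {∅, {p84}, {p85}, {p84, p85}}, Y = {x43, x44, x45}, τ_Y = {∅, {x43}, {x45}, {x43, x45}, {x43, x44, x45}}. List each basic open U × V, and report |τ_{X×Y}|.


Basis B = {∅ × ∅, {p84} × {x43}, {p84} × {x45}, {p85} × {x43}, {p85} × {x45}, {p84} × {x43, x45}, {p84, p85} × {x43}, {p84, p85} × {x45}, {p85} × {x43, x45}, {p84} × {x43, x44, x45}, {p85} × {x43, x44, x45}, {p84, p85} × {x43, x45}, {p84, p85} × {x43, x44, x45}}; |τ_{X×Y}| = 25.

Enumerate products U × V with U ∈ τ_X, V ∈ τ_Y (deduplicated):
  ∅ × ∅ = {} (∅)
  {p84} × {x43} = {(p84,x43)}
  {p84} × {x45} = {(p84,x45)}
  {p85} × {x43} = {(p85,x43)}
  {p85} × {x45} = {(p85,x45)}
  {p84} × {x43, x45} = {(p84,x43), (p84,x45)}
  {p84, p85} × {x43} = {(p84,x43), (p85,x43)}
  {p84, p85} × {x45} = {(p84,x45), (p85,x45)}
  {p85} × {x43, x45} = {(p85,x43), (p85,x45)}
  {p84} × {x43, x44, x45} = {(p84,x43), (p84,x44), (p84,x45)}
  {p85} × {x43, x44, x45} = {(p85,x43), (p85,x44), (p85,x45)}
  {p84, p85} × {x43, x45} = {(p84,x43), (p84,x45), (p85,x43), (p85,x45)}
  {p84, p85} × {x43, x44, x45} = {(p84,x43), (p84,x44), (p84,x45), (p85,x43), (p85,x44), (p85,x45)}
These 13 distinct sets form the basis B.
Close under arbitrary unions to get τ_{X×Y}; counting gives |τ_{X×Y}| = 25.


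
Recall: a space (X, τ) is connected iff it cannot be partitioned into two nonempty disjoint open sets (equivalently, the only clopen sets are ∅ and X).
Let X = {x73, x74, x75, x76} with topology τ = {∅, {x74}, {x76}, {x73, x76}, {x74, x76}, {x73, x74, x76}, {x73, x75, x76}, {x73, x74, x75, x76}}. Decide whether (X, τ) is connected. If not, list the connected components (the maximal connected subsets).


(X, τ) is disconnected; components = [{x74}, {x73, x75, x76}].

Find clopen sets (U ∈ τ with X ∖ U ∈ τ):
  U = ∅, X ∖ U = {x73, x74, x75, x76} — both open, so U is clopen.
  U = {x74}, X ∖ U = {x73, x75, x76} — both open, so U is clopen.
  U = {x73, x75, x76}, X ∖ U = {x74} — both open, so U is clopen.
  U = {x73, x74, x75, x76}, X ∖ U = ∅ — both open, so U is clopen.
Nontrivial clopen(s) exist: e.g. {x73, x75, x76}. So (X, τ) is disconnected.
Compute connected components by grouping points that agree on all clopens:
  component: {x74}
  component: {x73, x75, x76}


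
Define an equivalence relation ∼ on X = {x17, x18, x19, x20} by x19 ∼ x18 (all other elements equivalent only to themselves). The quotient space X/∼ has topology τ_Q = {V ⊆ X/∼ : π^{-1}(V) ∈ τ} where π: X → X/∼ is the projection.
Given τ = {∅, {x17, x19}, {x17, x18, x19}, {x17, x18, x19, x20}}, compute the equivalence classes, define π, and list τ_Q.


X/∼ = {[x17], [x18=x19], [x20]}; |τ_Q| = 3.

Equivalence classes: [x17], [x18=x19], [x20].
Quotient map π: X → X/∼ sends x17 ↦ [x17], x18 ↦ [x18=x19], x19 ↦ [x18=x19], x20 ↦ [x20].
For each subset V ⊆ X/∼, compute π^{-1}(V) ⊆ X and check whether π^{-1}(V) ∈ τ. V is open in τ_Q iff π^{-1}(V) ∈ τ.
  V = {}: π^{-1}(V) = ∅ ∈ τ ✓.
  V = {[x17]}: π^{-1}(V) = {x17} ∉ τ ✗.
  V = {[x18=x19]}: π^{-1}(V) = {x18, x19} ∉ τ ✗.
  V = {[x17], [x18=x19]}: π^{-1}(V) = {x17, x18, x19} ∈ τ ✓.
  V = {[x20]}: π^{-1}(V) = {x20} ∉ τ ✗.
  V = {[x17], [x20]}: π^{-1}(V) = {x17, x20} ∉ τ ✗.
  V = {[x18=x19], [x20]}: π^{-1}(V) = {x18, x19, x20} ∉ τ ✗.
  V = {[x17], [x18=x19], [x20]}: π^{-1}(V) = {x17, x18, x19, x20} ∈ τ ✓.
Open sets in the quotient: τ_Q = {{}, {[x17], [x18=x19]}, {[x17], [x18=x19], [x20]}} (3 elements).


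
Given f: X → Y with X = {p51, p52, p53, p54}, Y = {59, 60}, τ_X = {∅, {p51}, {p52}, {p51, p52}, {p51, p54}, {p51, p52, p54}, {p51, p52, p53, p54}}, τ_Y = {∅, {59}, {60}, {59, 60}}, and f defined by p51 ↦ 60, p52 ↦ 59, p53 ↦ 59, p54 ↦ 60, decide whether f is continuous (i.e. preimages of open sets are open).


f is NOT continuous.

Compute f^{-1}(U) for each U ∈ τ_Y:
  U = ∅: f^{-1}(U) = ∅ ∈ τ_X ✓.
  U = {59}: f^{-1}(U) = {p52, p53} ∉ τ_X ✗.
  U = {60}: f^{-1}(U) = {p51, p54} ∈ τ_X ✓.
  U = {59, 60}: f^{-1}(U) = {p51, p52, p53, p54} ∈ τ_X ✓.
Found U = {59} with f^{-1}(U) = {p52, p53} not in τ_X. Therefore f is NOT continuous.


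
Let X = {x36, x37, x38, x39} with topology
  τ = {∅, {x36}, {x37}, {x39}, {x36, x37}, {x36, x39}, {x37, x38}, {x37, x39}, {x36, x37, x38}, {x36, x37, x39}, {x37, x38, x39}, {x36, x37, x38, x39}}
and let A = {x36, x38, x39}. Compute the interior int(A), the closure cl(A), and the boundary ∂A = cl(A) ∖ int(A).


int(A) = {x36, x39}, cl(A) = {x36, x38, x39}, ∂A = {x38}.

Closed sets in (X, τ) are complements of opens:
  closed(X, τ) = {∅, {x36}, {x38}, {x39}, {x36, x38}, {x36, x39}, {x37, x38}, {x38, x39}, {x36, x37, x38}, {x36, x38, x39}, {x37, x38, x39}, {x36, x37, x38, x39}}.
int(A) = ⋃ {U ∈ τ : U ⊆ A}. Opens contained in A: ∅, {x36}, {x39}, {x36, x39}.
Taking the union of these: int(A) = {x36, x39}.
cl(A) = ⋂ {C closed : A ⊆ C}. Closed sets containing A: {x36, x38, x39}, {x36, x37, x38, x39}.
Intersecting these: cl(A) = {x36, x38, x39}.
∂A = cl(A) ∖ int(A) = {x36, x38, x39} ∖ {x36, x39} = {x38}.


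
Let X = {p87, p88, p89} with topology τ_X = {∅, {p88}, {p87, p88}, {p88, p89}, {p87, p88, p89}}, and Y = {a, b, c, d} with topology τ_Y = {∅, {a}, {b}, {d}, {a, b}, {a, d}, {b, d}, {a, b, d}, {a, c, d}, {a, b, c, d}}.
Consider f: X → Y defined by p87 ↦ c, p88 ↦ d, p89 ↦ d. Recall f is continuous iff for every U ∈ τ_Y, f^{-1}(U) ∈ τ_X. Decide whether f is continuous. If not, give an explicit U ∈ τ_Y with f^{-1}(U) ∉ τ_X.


f IS continuous.

Compute f^{-1}(U) for each U ∈ τ_Y:
  U = ∅: f^{-1}(U) = ∅ ∈ τ_X ✓.
  U = {a}: f^{-1}(U) = ∅ ∈ τ_X ✓.
  U = {b}: f^{-1}(U) = ∅ ∈ τ_X ✓.
  U = {d}: f^{-1}(U) = {p88, p89} ∈ τ_X ✓.
  U = {a, b}: f^{-1}(U) = ∅ ∈ τ_X ✓.
  U = {a, d}: f^{-1}(U) = {p88, p89} ∈ τ_X ✓.
  U = {b, d}: f^{-1}(U) = {p88, p89} ∈ τ_X ✓.
  U = {a, b, d}: f^{-1}(U) = {p88, p89} ∈ τ_X ✓.
  U = {a, c, d}: f^{-1}(U) = {p87, p88, p89} ∈ τ_X ✓.
  U = {a, b, c, d}: f^{-1}(U) = {p87, p88, p89} ∈ τ_X ✓.
Every preimage lies in τ_X, so f IS continuous.


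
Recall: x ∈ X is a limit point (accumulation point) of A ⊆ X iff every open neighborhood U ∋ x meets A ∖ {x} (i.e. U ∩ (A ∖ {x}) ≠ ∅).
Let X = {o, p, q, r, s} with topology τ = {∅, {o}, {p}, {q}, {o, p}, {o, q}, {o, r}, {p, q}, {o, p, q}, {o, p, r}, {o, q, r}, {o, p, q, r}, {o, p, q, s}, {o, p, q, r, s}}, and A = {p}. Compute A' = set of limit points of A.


A' = {s}

For each x ∈ X, list the open sets U ∈ τ with x ∈ U, then check whether U ∩ (A ∖ {x}) ≠ ∅ for every such U.
  x = o: open {o} ∋ x has {o} ∩ (A ∖ {o}) = ∅, so x is NOT a limit point.
  x = p: open {p} ∋ x has {p} ∩ (A ∖ {p}) = ∅, so x is NOT a limit point.
  x = q: open {q} ∋ x has {q} ∩ (A ∖ {q}) = ∅, so x is NOT a limit point.
  x = r: open {o, r} ∋ x has {o, r} ∩ (A ∖ {r}) = ∅, so x is NOT a limit point.
  x = s: opens ∋ x are {o, p, q, s}, {o, p, q, r, s}; each meets A ∖ {s}, so x IS a limit point.
Collecting: A' = {s}.


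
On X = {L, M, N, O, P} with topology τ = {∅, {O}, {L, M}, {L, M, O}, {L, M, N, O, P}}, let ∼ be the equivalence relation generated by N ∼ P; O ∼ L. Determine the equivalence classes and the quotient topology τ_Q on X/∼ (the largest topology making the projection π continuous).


X/∼ = {[L=O], [M], [N=P]}; |τ_Q| = 3.

Equivalence classes: [L=O], [M], [N=P].
Quotient map π: X → X/∼ sends L ↦ [L=O], M ↦ [M], N ↦ [N=P], O ↦ [L=O], P ↦ [N=P].
For each subset V ⊆ X/∼, compute π^{-1}(V) ⊆ X and check whether π^{-1}(V) ∈ τ. V is open in τ_Q iff π^{-1}(V) ∈ τ.
  V = {}: π^{-1}(V) = ∅ ∈ τ ✓.
  V = {[L=O]}: π^{-1}(V) = {L, O} ∉ τ ✗.
  V = {[M]}: π^{-1}(V) = {M} ∉ τ ✗.
  V = {[L=O], [M]}: π^{-1}(V) = {L, M, O} ∈ τ ✓.
  V = {[N=P]}: π^{-1}(V) = {N, P} ∉ τ ✗.
  V = {[L=O], [N=P]}: π^{-1}(V) = {L, N, O, P} ∉ τ ✗.
  V = {[M], [N=P]}: π^{-1}(V) = {M, N, P} ∉ τ ✗.
  V = {[L=O], [M], [N=P]}: π^{-1}(V) = {L, M, N, O, P} ∈ τ ✓.
Open sets in the quotient: τ_Q = {{}, {[L=O], [M]}, {[L=O], [M], [N=P]}} (3 elements).


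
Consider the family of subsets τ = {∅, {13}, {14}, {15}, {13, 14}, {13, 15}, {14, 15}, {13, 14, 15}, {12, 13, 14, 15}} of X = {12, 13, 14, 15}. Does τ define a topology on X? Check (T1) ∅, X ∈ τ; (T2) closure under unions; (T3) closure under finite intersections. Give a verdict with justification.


τ IS a topology on X.

Axiom (T1): ∅ ∈ τ? Yes; X ∈ τ? Yes.
Axiom (T2/T3): check pairwise unions and intersections of members of τ.
All pairwise intersections and unions checked — each lies in τ. Therefore τ satisfies (T1), (T2), (T3): it IS a topology on X.


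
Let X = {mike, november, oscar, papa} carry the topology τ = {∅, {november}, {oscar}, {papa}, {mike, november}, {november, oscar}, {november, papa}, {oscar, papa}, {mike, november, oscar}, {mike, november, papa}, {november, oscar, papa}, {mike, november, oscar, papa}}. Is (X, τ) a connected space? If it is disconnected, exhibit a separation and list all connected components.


(X, τ) is disconnected; components = [{oscar}, {papa}, {mike, november}].

Find clopen sets (U ∈ τ with X ∖ U ∈ τ):
  U = ∅, X ∖ U = {mike, november, oscar, papa} — both open, so U is clopen.
  U = {oscar}, X ∖ U = {mike, november, papa} — both open, so U is clopen.
  U = {papa}, X ∖ U = {mike, november, oscar} — both open, so U is clopen.
  U = {mike, november}, X ∖ U = {oscar, papa} — both open, so U is clopen.
  U = {oscar, papa}, X ∖ U = {mike, november} — both open, so U is clopen.
  U = {mike, november, oscar}, X ∖ U = {papa} — both open, so U is clopen.
  U = {mike, november, papa}, X ∖ U = {oscar} — both open, so U is clopen.
  U = {mike, november, oscar, papa}, X ∖ U = ∅ — both open, so U is clopen.
Nontrivial clopen(s) exist: e.g. {oscar, papa}. So (X, τ) is disconnected.
Compute connected components by grouping points that agree on all clopens:
  component: {oscar}
  component: {papa}
  component: {mike, november}


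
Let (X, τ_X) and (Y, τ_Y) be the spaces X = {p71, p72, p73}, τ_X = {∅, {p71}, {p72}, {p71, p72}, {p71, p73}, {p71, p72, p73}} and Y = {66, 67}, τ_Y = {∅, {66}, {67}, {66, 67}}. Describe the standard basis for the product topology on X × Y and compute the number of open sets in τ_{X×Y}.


Basis B = {∅ × ∅, {p71} × {66}, {p71} × {67}, {p72} × {66}, {p72} × {67}, {p71} × {66, 67}, {p71, p72} × {66}, {p71, p73} × {66}, {p71, p72} × {67}, {p71, p73} × {67}, {p72} × {66, 67}, {p71, p72, p73} × {66}, {p71, p72, p73} × {67}, {p71, p72} × {66, 67}, {p71, p73} × {66, 67}, {p71, p72, p73} × {66, 67}}; |τ_{X×Y}| = 36.

Enumerate products U × V with U ∈ τ_X, V ∈ τ_Y (deduplicated):
  ∅ × ∅ = {} (∅)
  {p71} × {66} = {(p71,66)}
  {p71} × {67} = {(p71,67)}
  {p72} × {66} = {(p72,66)}
  {p72} × {67} = {(p72,67)}
  {p71} × {66, 67} = {(p71,66), (p71,67)}
  {p71, p72} × {66} = {(p71,66), (p72,66)}
  {p71, p73} × {66} = {(p71,66), (p73,66)}
  {p71, p72} × {67} = {(p71,67), (p72,67)}
  {p71, p73} × {67} = {(p71,67), (p73,67)}
  {p72} × {66, 67} = {(p72,66), (p72,67)}
  {p71, p72, p73} × {66} = {(p71,66), (p72,66), (p73,66)}
  {p71, p72, p73} × {67} = {(p71,67), (p72,67), (p73,67)}
  {p71, p72} × {66, 67} = {(p71,66), (p71,67), (p72,66), (p72,67)}
  {p71, p73} × {66, 67} = {(p71,66), (p71,67), (p73,66), (p73,67)}
  {p71, p72, p73} × {66, 67} = {(p71,66), (p71,67), (p72,66), (p72,67), (p73,66), (p73,67)}
These 16 distinct sets form the basis B.
Close under arbitrary unions to get τ_{X×Y}; counting gives |τ_{X×Y}| = 36.


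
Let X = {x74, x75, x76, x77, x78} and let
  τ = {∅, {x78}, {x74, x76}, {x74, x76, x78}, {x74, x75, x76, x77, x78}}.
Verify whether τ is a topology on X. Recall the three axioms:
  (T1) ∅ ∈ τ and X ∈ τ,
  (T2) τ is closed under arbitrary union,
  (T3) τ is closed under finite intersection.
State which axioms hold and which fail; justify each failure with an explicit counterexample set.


τ IS a topology on X.

Axiom (T1): ∅ ∈ τ? Yes; X ∈ τ? Yes.
Axiom (T2/T3): check pairwise unions and intersections of members of τ.
All pairwise intersections and unions checked — each lies in τ. Therefore τ satisfies (T1), (T2), (T3): it IS a topology on X.


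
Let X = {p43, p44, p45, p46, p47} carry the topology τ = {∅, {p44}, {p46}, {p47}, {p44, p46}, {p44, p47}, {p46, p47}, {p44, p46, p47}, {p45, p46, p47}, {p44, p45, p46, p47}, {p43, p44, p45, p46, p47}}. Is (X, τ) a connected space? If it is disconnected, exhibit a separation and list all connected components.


(X, τ) is connected.

Find clopen sets (U ∈ τ with X ∖ U ∈ τ):
  U = ∅, X ∖ U = {p43, p44, p45, p46, p47} — both open, so U is clopen.
  U = {p43, p44, p45, p46, p47}, X ∖ U = ∅ — both open, so U is clopen.
Only trivial clopens (∅ and X) exist, so (X, τ) is connected.
Compute connected components by grouping points that agree on all clopens:
  component: {p43, p44, p45, p46, p47}


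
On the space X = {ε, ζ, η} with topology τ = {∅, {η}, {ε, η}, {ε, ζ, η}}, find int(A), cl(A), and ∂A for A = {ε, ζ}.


int(A) = ∅, cl(A) = {ε, ζ}, ∂A = {ε, ζ}.

Closed sets in (X, τ) are complements of opens:
  closed(X, τ) = {∅, {ζ}, {ε, ζ}, {ε, ζ, η}}.
int(A) = ⋃ {U ∈ τ : U ⊆ A}. Opens contained in A: ∅.
Taking the union of these: int(A) = ∅.
cl(A) = ⋂ {C closed : A ⊆ C}. Closed sets containing A: {ε, ζ}, {ε, ζ, η}.
Intersecting these: cl(A) = {ε, ζ}.
∂A = cl(A) ∖ int(A) = {ε, ζ} ∖ ∅ = {ε, ζ}.


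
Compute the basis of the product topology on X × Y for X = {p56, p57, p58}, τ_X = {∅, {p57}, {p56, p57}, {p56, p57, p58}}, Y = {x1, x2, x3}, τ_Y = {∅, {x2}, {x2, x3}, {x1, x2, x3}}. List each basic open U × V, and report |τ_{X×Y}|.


Basis B = {∅ × ∅, {p57} × {x2}, {p56, p57} × {x2}, {p57} × {x2, x3}, {p56, p57, p58} × {x2}, {p57} × {x1, x2, x3}, {p56, p57} × {x2, x3}, {p56, p57} × {x1, x2, x3}, {p56, p57, p58} × {x2, x3}, {p56, p57, p58} × {x1, x2, x3}}; |τ_{X×Y}| = 20.

Enumerate products U × V with U ∈ τ_X, V ∈ τ_Y (deduplicated):
  ∅ × ∅ = {} (∅)
  {p57} × {x2} = {(p57,x2)}
  {p56, p57} × {x2} = {(p56,x2), (p57,x2)}
  {p57} × {x2, x3} = {(p57,x2), (p57,x3)}
  {p56, p57, p58} × {x2} = {(p56,x2), (p57,x2), (p58,x2)}
  {p57} × {x1, x2, x3} = {(p57,x1), (p57,x2), (p57,x3)}
  {p56, p57} × {x2, x3} = {(p56,x2), (p56,x3), (p57,x2), (p57,x3)}
  {p56, p57} × {x1, x2, x3} = {(p56,x1), (p56,x2), (p56,x3), (p57,x1), (p57,x2), (p57,x3)}
  {p56, p57, p58} × {x2, x3} = {(p56,x2), (p56,x3), (p57,x2), (p57,x3), (p58,x2), (p58,x3)}
  {p56, p57, p58} × {x1, x2, x3} = {(p56,x1), (p56,x2), (p56,x3), (p57,x1), (p57,x2), (p57,x3), (p58,x1), (p58,x2), (p58,x3)}
These 10 distinct sets form the basis B.
Close under arbitrary unions to get τ_{X×Y}; counting gives |τ_{X×Y}| = 20.


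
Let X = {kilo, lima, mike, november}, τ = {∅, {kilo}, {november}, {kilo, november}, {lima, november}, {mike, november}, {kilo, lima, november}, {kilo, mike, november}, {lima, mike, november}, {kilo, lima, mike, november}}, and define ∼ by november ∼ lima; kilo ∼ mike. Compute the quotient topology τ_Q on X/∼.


X/∼ = {[kilo=mike], [lima=november]}; |τ_Q| = 3.

Equivalence classes: [kilo=mike], [lima=november].
Quotient map π: X → X/∼ sends kilo ↦ [kilo=mike], lima ↦ [lima=november], mike ↦ [kilo=mike], november ↦ [lima=november].
For each subset V ⊆ X/∼, compute π^{-1}(V) ⊆ X and check whether π^{-1}(V) ∈ τ. V is open in τ_Q iff π^{-1}(V) ∈ τ.
  V = {}: π^{-1}(V) = ∅ ∈ τ ✓.
  V = {[kilo=mike]}: π^{-1}(V) = {kilo, mike} ∉ τ ✗.
  V = {[lima=november]}: π^{-1}(V) = {lima, november} ∈ τ ✓.
  V = {[kilo=mike], [lima=november]}: π^{-1}(V) = {kilo, lima, mike, november} ∈ τ ✓.
Open sets in the quotient: τ_Q = {{}, {[lima=november]}, {[kilo=mike], [lima=november]}} (3 elements).


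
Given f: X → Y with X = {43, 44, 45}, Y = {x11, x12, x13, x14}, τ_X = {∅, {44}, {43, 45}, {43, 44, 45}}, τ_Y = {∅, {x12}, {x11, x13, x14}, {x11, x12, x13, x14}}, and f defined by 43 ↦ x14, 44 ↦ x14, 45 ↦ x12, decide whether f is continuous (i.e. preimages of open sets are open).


f is NOT continuous.

Compute f^{-1}(U) for each U ∈ τ_Y:
  U = ∅: f^{-1}(U) = ∅ ∈ τ_X ✓.
  U = {x12}: f^{-1}(U) = {45} ∉ τ_X ✗.
  U = {x11, x13, x14}: f^{-1}(U) = {43, 44} ∉ τ_X ✗.
  U = {x11, x12, x13, x14}: f^{-1}(U) = {43, 44, 45} ∈ τ_X ✓.
Found U = {x12} with f^{-1}(U) = {45} not in τ_X. Therefore f is NOT continuous.


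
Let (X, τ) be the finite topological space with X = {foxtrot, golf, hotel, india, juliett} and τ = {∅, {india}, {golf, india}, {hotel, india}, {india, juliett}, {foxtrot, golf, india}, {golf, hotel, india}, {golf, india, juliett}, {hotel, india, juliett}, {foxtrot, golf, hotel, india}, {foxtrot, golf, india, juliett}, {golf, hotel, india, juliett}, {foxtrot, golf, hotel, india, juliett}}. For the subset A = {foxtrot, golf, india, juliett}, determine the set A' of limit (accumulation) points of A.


A' = {foxtrot, golf, hotel, juliett}

For each x ∈ X, list the open sets U ∈ τ with x ∈ U, then check whether U ∩ (A ∖ {x}) ≠ ∅ for every such U.
  x = foxtrot: opens ∋ x are {foxtrot, golf, india}, {foxtrot, golf, hotel, india}, {foxtrot, golf, india, juliett}, {foxtrot, golf, hotel, india, juliett}; each meets A ∖ {foxtrot}, so x IS a limit point.
  x = golf: opens ∋ x are {golf, india}, {foxtrot, golf, india}, {golf, hotel, india}, {golf, india, juliett}, {foxtrot, golf, hotel, india}, {foxtrot, golf, india, juliett}, {golf, hotel, india, juliett}, {foxtrot, golf, hotel, india, juliett}; each meets A ∖ {golf}, so x IS a limit point.
  x = hotel: opens ∋ x are {hotel, india}, {golf, hotel, india}, {hotel, india, juliett}, {foxtrot, golf, hotel, india}, {golf, hotel, india, juliett}, {foxtrot, golf, hotel, india, juliett}; each meets A ∖ {hotel}, so x IS a limit point.
  x = india: open {india} ∋ x has {india} ∩ (A ∖ {india}) = ∅, so x is NOT a limit point.
  x = juliett: opens ∋ x are {india, juliett}, {golf, india, juliett}, {hotel, india, juliett}, {foxtrot, golf, india, juliett}, {golf, hotel, india, juliett}, {foxtrot, golf, hotel, india, juliett}; each meets A ∖ {juliett}, so x IS a limit point.
Collecting: A' = {foxtrot, golf, hotel, juliett}.


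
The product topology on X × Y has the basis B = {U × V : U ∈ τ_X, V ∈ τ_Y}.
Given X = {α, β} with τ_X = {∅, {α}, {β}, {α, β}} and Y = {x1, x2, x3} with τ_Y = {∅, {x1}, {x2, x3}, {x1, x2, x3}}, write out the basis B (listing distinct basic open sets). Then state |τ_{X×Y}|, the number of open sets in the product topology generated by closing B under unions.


Basis B = {∅ × ∅, {α} × {x1}, {β} × {x1}, {α, β} × {x1}, {α} × {x2, x3}, {β} × {x2, x3}, {α} × {x1, x2, x3}, {β} × {x1, x2, x3}, {α, β} × {x2, x3}, {α, β} × {x1, x2, x3}}; |τ_{X×Y}| = 16.

Enumerate products U × V with U ∈ τ_X, V ∈ τ_Y (deduplicated):
  ∅ × ∅ = {} (∅)
  {α} × {x1} = {(α,x1)}
  {β} × {x1} = {(β,x1)}
  {α, β} × {x1} = {(α,x1), (β,x1)}
  {α} × {x2, x3} = {(α,x2), (α,x3)}
  {β} × {x2, x3} = {(β,x2), (β,x3)}
  {α} × {x1, x2, x3} = {(α,x1), (α,x2), (α,x3)}
  {β} × {x1, x2, x3} = {(β,x1), (β,x2), (β,x3)}
  {α, β} × {x2, x3} = {(α,x2), (α,x3), (β,x2), (β,x3)}
  {α, β} × {x1, x2, x3} = {(α,x1), (α,x2), (α,x3), (β,x1), (β,x2), (β,x3)}
These 10 distinct sets form the basis B.
Close under arbitrary unions to get τ_{X×Y}; counting gives |τ_{X×Y}| = 16.
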